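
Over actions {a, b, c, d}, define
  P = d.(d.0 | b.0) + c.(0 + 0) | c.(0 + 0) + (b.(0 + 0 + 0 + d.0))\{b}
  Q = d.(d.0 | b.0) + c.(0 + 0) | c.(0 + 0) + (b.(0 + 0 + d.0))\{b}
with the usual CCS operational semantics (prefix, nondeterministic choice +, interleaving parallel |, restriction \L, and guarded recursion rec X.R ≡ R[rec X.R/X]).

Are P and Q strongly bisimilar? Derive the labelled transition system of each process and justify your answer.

Reachable graph of P (8 states):
  s0 = d.(d.0 | b.0) + c.(0 + 0) | c.(0 + 0) + (b.(0 + 0 + 0 + d.0))\{b} :: —c→ s1, —c→ s2, —d→ s3
  s1 = (0 + 0) | c.(0 + 0) :: —c→ s4
  s2 = c.(0 + 0) | (0 + 0) :: —c→ s4
  s3 = d.0 | b.0 :: —b→ s5, —d→ s6
  s4 = (0 + 0) | (0 + 0) :: ·
  s5 = d.0 | 0 :: —d→ s7
  s6 = 0 | b.0 :: —b→ s7
  s7 = 0 | 0 :: ·
Reachable graph of Q (8 states):
  t0 = d.(d.0 | b.0) + c.(0 + 0) | c.(0 + 0) + (b.(0 + 0 + d.0))\{b} :: —c→ t1, —c→ t2, —d→ t3
  t1 = (0 + 0) | c.(0 + 0) :: —c→ t4
  t2 = c.(0 + 0) | (0 + 0) :: —c→ t4
  t3 = d.0 | b.0 :: —b→ t5, —d→ t6
  t4 = (0 + 0) | (0 + 0) :: ·
  t5 = d.0 | 0 :: —d→ t7
  t6 = 0 | b.0 :: —b→ t7
  t7 = 0 | 0 :: ·
Partition-refinement fixed point:
  B0 = {s0, t0}
  B1 = {s3, t3}
  B2 = {s5, t5}
  B3 = {s4, s7, t4, t7}
  B4 = {s6, t6}
  B5 = {s1, s2, t1, t2}
s0 ∈ B0, t0 ∈ B0 → same block

bisimilar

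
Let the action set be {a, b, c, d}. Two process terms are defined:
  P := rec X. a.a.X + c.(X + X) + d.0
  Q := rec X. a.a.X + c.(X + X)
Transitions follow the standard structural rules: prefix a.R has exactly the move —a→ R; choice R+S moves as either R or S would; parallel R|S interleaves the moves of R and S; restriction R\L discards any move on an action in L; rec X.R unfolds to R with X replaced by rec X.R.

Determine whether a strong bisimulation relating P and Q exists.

P ≁ Q

Reachable graph of P (4 states):
  s0 = rec X. a.a.X + c.(X + X) + d.0 → -a-> s1, -c-> s2, -d-> s3
  s1 = a.(rec X. a.a.X + c.(X + X) + d.0) → -a-> s0
  s2 = (rec X. a.a.X + c.(X + X) + d.0) + (rec X. a.a.X + c.(X + X) + d.0) → -a-> s1, -c-> s2, -d-> s3
  s3 = 0 → ·
Reachable graph of Q (3 states):
  t0 = rec X. a.a.X + c.(X + X) → -a-> t1, -c-> t2
  t1 = a.(rec X. a.a.X + c.(X + X)) → -a-> t0
  t2 = (rec X. a.a.X + c.(X + X)) + (rec X. a.a.X + c.(X + X)) → -a-> t1, -c-> t2
Partition-refinement fixed point:
  B0 = {s0, s2}
  B1 = {s3}
  B2 = {s1}
  B3 = {t0, t2}
  B4 = {t1}
s0 ∈ B0, t0 ∈ B3 → different blocks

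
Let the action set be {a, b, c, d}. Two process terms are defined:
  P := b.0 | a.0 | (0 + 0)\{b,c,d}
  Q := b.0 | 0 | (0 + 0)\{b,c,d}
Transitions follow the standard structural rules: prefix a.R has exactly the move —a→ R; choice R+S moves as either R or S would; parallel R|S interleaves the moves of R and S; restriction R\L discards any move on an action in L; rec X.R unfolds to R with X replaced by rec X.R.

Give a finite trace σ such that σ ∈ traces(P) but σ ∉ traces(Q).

Reachable graph of P (4 states):
  s0 = b.0 | a.0 | (0 + 0)\{b,c,d} | —a→ s1, —b→ s2
  s1 = b.0 | 0 | (0 + 0)\{b,c,d} | —b→ s3
  s2 = 0 | a.0 | (0 + 0)\{b,c,d} | —a→ s3
  s3 = 0 | 0 | (0 + 0)\{b,c,d} | ·
Reachable graph of Q (2 states):
  t0 = b.0 | 0 | (0 + 0)\{b,c,d} | —b→ t1
  t1 = 0 | 0 | (0 + 0)\{b,c,d} | ·
Executing a from P (initial set {s0}):
  after a @ step 1: {s1}
  P completes σ.
Executing a from Q (initial set {t0}):
  after a @ step 1: no successor for Q

a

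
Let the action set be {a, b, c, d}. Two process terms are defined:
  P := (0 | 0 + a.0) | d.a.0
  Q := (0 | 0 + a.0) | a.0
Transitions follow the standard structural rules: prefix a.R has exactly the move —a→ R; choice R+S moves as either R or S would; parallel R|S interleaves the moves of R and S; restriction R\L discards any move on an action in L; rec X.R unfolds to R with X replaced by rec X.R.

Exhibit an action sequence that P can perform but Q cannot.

Reachable graph of P (6 states):
  u0 = (0 | 0 + a.0) | d.a.0 has moves -a-> u1, -d-> u2
  u1 = 0 | d.a.0 has moves -d-> u3
  u2 = (0 | 0 + a.0) | a.0 has moves -a-> u3, -a-> u4
  u3 = 0 | a.0 has moves -a-> u5
  u4 = (0 | 0 + a.0) | 0 has moves -a-> u5
  u5 = 0 | 0 has moves (no moves)
Reachable graph of Q (4 states):
  v0 = (0 | 0 + a.0) | a.0 has moves -a-> v1, -a-> v2
  v1 = (0 | 0 + a.0) | 0 has moves -a-> v3
  v2 = 0 | a.0 has moves -a-> v3
  v3 = 0 | 0 has moves (no moves)
Run σ = ⟨d⟩ on P: start {u0}
  after d @ step 1: {u2}
  — P admits the full trace.
Run σ = ⟨d⟩ on Q: start {v0}
  after d @ step 1: ∅  — Q cannot continue

d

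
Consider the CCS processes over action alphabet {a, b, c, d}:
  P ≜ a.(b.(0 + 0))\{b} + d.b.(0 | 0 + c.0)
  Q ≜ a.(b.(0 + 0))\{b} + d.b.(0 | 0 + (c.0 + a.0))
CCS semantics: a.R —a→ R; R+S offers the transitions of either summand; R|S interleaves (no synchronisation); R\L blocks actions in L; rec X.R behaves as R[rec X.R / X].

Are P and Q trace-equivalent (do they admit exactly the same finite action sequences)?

Reachable graph of P (5 states):
  m0 = a.(b.(0 + 0))\{b} + d.b.(0 | 0 + c.0) has moves ··a··> m1, ··d··> m2
  m1 = (b.(0 + 0))\{b} has moves ∅
  m2 = b.(0 | 0 + c.0) has moves ··b··> m3
  m3 = 0 | 0 + c.0 has moves ··c··> m4
  m4 = 0 has moves ∅
Reachable graph of Q (5 states):
  n0 = a.(b.(0 + 0))\{b} + d.b.(0 | 0 + (c.0 + a.0)) has moves ··a··> n1, ··d··> n2
  n1 = (b.(0 + 0))\{b} has moves ∅
  n2 = b.(0 | 0 + (c.0 + a.0)) has moves ··b··> n3
  n3 = 0 | 0 + (c.0 + a.0) has moves ··a··> n4, ··c··> n4
  n4 = 0 has moves ∅
Run σ = ⟨dba⟩ on Q: start {n0}
  after d @ step 1: {n2}
  after b @ step 2: {n3}
  after a @ step 3: {n4}
  ✓ Q
Run σ = ⟨dba⟩ on P: start {m0}
  after d @ step 1: {m2}
  after b @ step 2: {m3}
  after a @ step 3: ∅ (P stuck)

trace-distinct — witness ⟨dba⟩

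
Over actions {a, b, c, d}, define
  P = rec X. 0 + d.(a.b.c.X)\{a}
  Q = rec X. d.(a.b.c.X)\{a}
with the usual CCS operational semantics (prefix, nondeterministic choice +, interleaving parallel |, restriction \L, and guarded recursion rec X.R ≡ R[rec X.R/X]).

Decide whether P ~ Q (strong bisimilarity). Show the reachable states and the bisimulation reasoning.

P ~ Q

LTS(P): 2 reachable states
  s0 = rec X. 0 + d.(a.b.c.X)\{a} | --d--▸ s1
  s1 = (a.b.c.(rec X. 0 + d.(a.b.c.X)\{a}))\{a} | deadlocked
LTS(Q): 2 reachable states
  t0 = rec X. d.(a.b.c.X)\{a} | --d--▸ t1
  t1 = (a.b.c.(rec X. d.(a.b.c.X)\{a}))\{a} | deadlocked
Coarsest stable partition (strong bisimilarity classes):
  B0 = {s0, t0}
  B1 = {s1, t1}
s0 ∈ B0, t0 ∈ B0 → same block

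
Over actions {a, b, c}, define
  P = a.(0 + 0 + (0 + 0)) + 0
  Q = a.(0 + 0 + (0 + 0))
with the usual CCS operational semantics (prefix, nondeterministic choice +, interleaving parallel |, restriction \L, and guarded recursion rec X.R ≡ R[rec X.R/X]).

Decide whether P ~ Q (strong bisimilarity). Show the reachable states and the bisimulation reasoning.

Reachable graph of P (2 states):
  u0 = a.(0 + 0 + (0 + 0)) + 0 ⊢ ··a··> u1
  u1 = 0 + 0 + (0 + 0) ⊢ ·
Reachable graph of Q (2 states):
  v0 = a.(0 + 0 + (0 + 0)) ⊢ ··a··> v1
  v1 = 0 + 0 + (0 + 0) ⊢ ·
Coarsest stable partition (strong bisimilarity classes):
  B0 = {u0, v0}
  B1 = {u1, v1}
u0 ∈ B0, v0 ∈ B0 → same block

P ~ Q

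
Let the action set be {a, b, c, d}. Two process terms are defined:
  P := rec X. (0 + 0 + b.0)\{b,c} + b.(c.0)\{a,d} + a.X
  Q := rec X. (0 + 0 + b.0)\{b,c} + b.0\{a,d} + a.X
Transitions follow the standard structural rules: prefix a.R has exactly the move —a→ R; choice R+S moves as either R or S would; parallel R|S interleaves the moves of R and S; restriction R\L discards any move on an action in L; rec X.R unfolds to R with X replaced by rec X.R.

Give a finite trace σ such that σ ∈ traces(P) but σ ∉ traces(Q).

Reachable graph of P (3 states):
  m0 = rec X. (0 + 0 + b.0)\{b,c} + b.(c.0)\{a,d} + a.X :: -a-> m0, -b-> m1
  m1 = (c.0)\{a,d} :: -c-> m2
  m2 = 0\{a,d} :: deadlocked
Reachable graph of Q (2 states):
  n0 = rec X. (0 + 0 + b.0)\{b,c} + b.0\{a,d} + a.X :: -a-> n0, -b-> n1
  n1 = 0\{a,d} :: deadlocked
Executing bc from P (initial set {m0}):
  step 1 (b): {m1}
  step 2 (c): {m2}
  — P admits the full trace.
Executing bc from Q (initial set {n0}):
  step 1 (b): {n1}
  step 2 (c): ∅  — Q cannot continue

bc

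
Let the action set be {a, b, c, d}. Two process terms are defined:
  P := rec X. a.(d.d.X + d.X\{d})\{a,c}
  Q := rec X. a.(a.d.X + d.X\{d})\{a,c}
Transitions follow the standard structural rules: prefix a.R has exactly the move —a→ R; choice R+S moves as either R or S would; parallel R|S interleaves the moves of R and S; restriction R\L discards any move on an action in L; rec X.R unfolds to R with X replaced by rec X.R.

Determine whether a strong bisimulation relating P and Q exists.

Reachable graph of P (5 states):
  s0 = rec X. a.(d.d.X + d.X\{d})\{a,c} | ··a··> s1
  s1 = (d.d.(rec X. a.(d.d.X + d.X\{d})\{a,c}) + d.(rec X. a.(d.d.X + d.X\{d})\{a,c})\{d})\{a,c} | ··d··> s2, ··d··> s3
  s2 = (d.(rec X. a.(d.d.X + d.X\{d})\{a,c}))\{a,c} | ··d··> s4
  s3 = (rec X. a.(d.d.X + d.X\{d})\{a,c})\{d}\{a,c} | stopped
  s4 = (rec X. a.(d.d.X + d.X\{d})\{a,c})\{a,c} | stopped
Reachable graph of Q (3 states):
  t0 = rec X. a.(a.d.X + d.X\{d})\{a,c} | ··a··> t1
  t1 = (a.d.(rec X. a.(a.d.X + d.X\{d})\{a,c}) + d.(rec X. a.(a.d.X + d.X\{d})\{a,c})\{d})\{a,c} | ··d··> t2
  t2 = (rec X. a.(a.d.X + d.X\{d})\{a,c})\{d}\{a,c} | stopped
Partition-refinement fixed point:
  B0 = {s0}
  B1 = {s1}
  B2 = {s3, s4, t2}
  B3 = {s2, t1}
  B4 = {t0}
s0 ∈ B0, t0 ∈ B4 → different blocks

not bisimilar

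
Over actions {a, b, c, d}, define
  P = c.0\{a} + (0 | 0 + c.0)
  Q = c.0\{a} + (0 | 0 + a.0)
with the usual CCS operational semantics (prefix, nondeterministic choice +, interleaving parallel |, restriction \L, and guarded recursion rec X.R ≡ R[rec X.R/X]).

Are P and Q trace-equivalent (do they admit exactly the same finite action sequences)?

traces(P) ≠ traces(Q) — witness ⟨a⟩

P's transition system — 3 states:
  u0 = c.0\{a} + (0 | 0 + c.0) has moves —c→ u1, —c→ u2
  u1 = 0 has moves ∅
  u2 = 0\{a} has moves ∅
Q's transition system — 3 states:
  v0 = c.0\{a} + (0 | 0 + a.0) has moves —a→ v1, —c→ v2
  v1 = 0 has moves ∅
  v2 = 0\{a} has moves ∅
Trace ⟨a⟩ through Q, begin at {v0}:
  step 1 (a): {v1}
  ✓ Q
Trace ⟨a⟩ through P, begin at {u0}:
  step 1 (a): ∅  — P cannot continue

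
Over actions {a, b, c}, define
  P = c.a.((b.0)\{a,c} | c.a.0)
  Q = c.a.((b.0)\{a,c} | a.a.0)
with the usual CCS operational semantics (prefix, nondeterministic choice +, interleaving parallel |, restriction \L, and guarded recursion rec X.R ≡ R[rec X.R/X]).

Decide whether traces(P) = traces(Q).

traces(P) ≠ traces(Q) — witness ⟨cac⟩

P's transition system — 8 states:
  s0 = c.a.((b.0)\{a,c} | c.a.0) → --c--▸ s1
  s1 = a.((b.0)\{a,c} | c.a.0) → --a--▸ s2
  s2 = (b.0)\{a,c} | c.a.0 → --b--▸ s3, --c--▸ s4
  s3 = 0\{a,c} | c.a.0 → --c--▸ s5
  s4 = (b.0)\{a,c} | a.0 → --a--▸ s6, --b--▸ s5
  s5 = 0\{a,c} | a.0 → --a--▸ s7
  s6 = (b.0)\{a,c} | 0 → --b--▸ s7
  s7 = 0\{a,c} | 0 → (no moves)
Q's transition system — 8 states:
  t0 = c.a.((b.0)\{a,c} | a.a.0) → --c--▸ t1
  t1 = a.((b.0)\{a,c} | a.a.0) → --a--▸ t2
  t2 = (b.0)\{a,c} | a.a.0 → --a--▸ t3, --b--▸ t4
  t3 = (b.0)\{a,c} | a.0 → --a--▸ t5, --b--▸ t6
  t4 = 0\{a,c} | a.a.0 → --a--▸ t6
  t5 = (b.0)\{a,c} | 0 → --b--▸ t7
  t6 = 0\{a,c} | a.0 → --a--▸ t7
  t7 = 0\{a,c} | 0 → (no moves)
Run σ = ⟨cac⟩ on P: start {s0}
  [1] c ⇒ {s1}
  [2] a ⇒ {s2}
  [3] c ⇒ {s4}
  — P admits the full trace.
Run σ = ⟨cac⟩ on Q: start {t0}
  [1] c ⇒ {t1}
  [2] a ⇒ {t2}
  [3] c ⇒ ∅ (Q stuck)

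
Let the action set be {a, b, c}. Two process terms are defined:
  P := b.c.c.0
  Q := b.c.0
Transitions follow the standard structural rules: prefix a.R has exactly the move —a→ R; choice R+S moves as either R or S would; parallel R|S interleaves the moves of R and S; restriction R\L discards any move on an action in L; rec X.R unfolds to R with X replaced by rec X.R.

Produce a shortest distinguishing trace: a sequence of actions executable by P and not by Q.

P's transition system — 4 states:
  p0 = b.c.c.0 → --b--▸ p1
  p1 = c.c.0 → --c--▸ p2
  p2 = c.0 → --c--▸ p3
  p3 = 0 → deadlocked
Q's transition system — 3 states:
  q0 = b.c.0 → --b--▸ q1
  q1 = c.0 → --c--▸ q2
  q2 = 0 → deadlocked
Trace ⟨bcc⟩ through P, begin at {p0}:
  [1] b ⇒ {p1}
  [2] c ⇒ {p2}
  [3] c ⇒ {p3}
  P completes σ.
Trace ⟨bcc⟩ through Q, begin at {q0}:
  [1] b ⇒ {q1}
  [2] c ⇒ {q2}
  [3] c ⇒ no successor for Q

bcc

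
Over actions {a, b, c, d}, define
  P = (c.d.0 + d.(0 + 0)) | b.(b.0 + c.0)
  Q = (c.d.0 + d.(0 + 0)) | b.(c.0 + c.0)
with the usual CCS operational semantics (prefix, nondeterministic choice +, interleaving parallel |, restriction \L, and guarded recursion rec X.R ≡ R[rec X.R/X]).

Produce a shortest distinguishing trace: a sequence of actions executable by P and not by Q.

LTS(P): 12 reachable states
  p0 = (c.d.0 + d.(0 + 0)) | b.(b.0 + c.0) :: ··b··> p1, ··c··> p2, ··d··> p3
  p1 = (c.d.0 + d.(0 + 0)) | (b.0 + c.0) :: ··b··> p4, ··c··> p4, ··c··> p5, ··d··> p6
  p2 = d.0 | b.(b.0 + c.0) :: ··b··> p5, ··d··> p7
  p3 = (0 + 0) | b.(b.0 + c.0) :: ··b··> p6
  p4 = (c.d.0 + d.(0 + 0)) | 0 :: ··c··> p8, ··d··> p9
  p5 = d.0 | (b.0 + c.0) :: ··b··> p8, ··c··> p8, ··d··> p10
  p6 = (0 + 0) | (b.0 + c.0) :: ··b··> p9, ··c··> p9
  p7 = 0 | b.(b.0 + c.0) :: ··b··> p10
  p8 = d.0 | 0 :: ··d··> p11
  p9 = (0 + 0) | 0 :: stopped
  p10 = 0 | (b.0 + c.0) :: ··b··> p11, ··c··> p11
  p11 = 0 | 0 :: stopped
LTS(Q): 12 reachable states
  q0 = (c.d.0 + d.(0 + 0)) | b.(c.0 + c.0) :: ··b··> q1, ··c··> q2, ··d··> q3
  q1 = (c.d.0 + d.(0 + 0)) | (c.0 + c.0) :: ··c··> q4, ··c··> q5, ··d··> q6
  q2 = d.0 | b.(c.0 + c.0) :: ··b··> q5, ··d··> q7
  q3 = (0 + 0) | b.(c.0 + c.0) :: ··b··> q6
  q4 = (c.d.0 + d.(0 + 0)) | 0 :: ··c··> q8, ··d··> q9
  q5 = d.0 | (c.0 + c.0) :: ··c··> q8, ··d··> q10
  q6 = (0 + 0) | (c.0 + c.0) :: ··c··> q9
  q7 = 0 | b.(c.0 + c.0) :: ··b··> q10
  q8 = d.0 | 0 :: ··d··> q11
  q9 = (0 + 0) | 0 :: stopped
  q10 = 0 | (c.0 + c.0) :: ··c··> q11
  q11 = 0 | 0 :: stopped
Run σ = ⟨bb⟩ on P: start {p0}
  after b @ step 1: {p1}
  after b @ step 2: {p4}
  ✓ P
Run σ = ⟨bb⟩ on Q: start {q0}
  after b @ step 1: {q1}
  after b @ step 2: ∅ (Q stuck)

bb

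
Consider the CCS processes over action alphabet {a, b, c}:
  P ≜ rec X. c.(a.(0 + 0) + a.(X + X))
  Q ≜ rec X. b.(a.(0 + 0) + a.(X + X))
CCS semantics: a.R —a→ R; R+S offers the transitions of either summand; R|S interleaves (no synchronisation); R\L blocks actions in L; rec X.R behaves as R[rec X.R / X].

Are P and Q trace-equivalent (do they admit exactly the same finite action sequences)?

trace-distinct — witness ⟨c⟩

Reachable graph of P (4 states):
  p0 = rec X. c.(a.(0 + 0) + a.(X + X)) | -c-> p1
  p1 = a.(0 + 0) + a.((rec X. c.(a.(0 + 0) + a.(X + X))) + (rec X. c.(a.(0 + 0) + a.(X + X)))) | -a-> p2, -a-> p3
  p2 = (rec X. c.(a.(0 + 0) + a.(X + X))) + (rec X. c.(a.(0 + 0) + a.(X + X))) | -c-> p1
  p3 = 0 + 0 | ∅
Reachable graph of Q (4 states):
  q0 = rec X. b.(a.(0 + 0) + a.(X + X)) | -b-> q1
  q1 = a.(0 + 0) + a.((rec X. b.(a.(0 + 0) + a.(X + X))) + (rec X. b.(a.(0 + 0) + a.(X + X)))) | -a-> q2, -a-> q3
  q2 = (rec X. b.(a.(0 + 0) + a.(X + X))) + (rec X. b.(a.(0 + 0) + a.(X + X))) | -b-> q1
  q3 = 0 + 0 | ∅
Trace ⟨c⟩ through P, begin at {p0}:
  step 1 (c): {p1}
  P completes σ.
Trace ⟨c⟩ through Q, begin at {q0}:
  step 1 (c): ∅ (Q stuck)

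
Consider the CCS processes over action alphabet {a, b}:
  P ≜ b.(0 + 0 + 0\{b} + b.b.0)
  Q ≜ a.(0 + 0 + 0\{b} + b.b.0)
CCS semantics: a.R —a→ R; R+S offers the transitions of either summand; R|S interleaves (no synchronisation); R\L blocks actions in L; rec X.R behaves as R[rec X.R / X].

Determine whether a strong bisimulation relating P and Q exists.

NO

Reachable graph of P (4 states):
  p0 = b.(0 + 0 + 0\{b} + b.b.0) ⊢ =b=> p1
  p1 = 0 + 0 + 0\{b} + b.b.0 ⊢ =b=> p2
  p2 = b.0 ⊢ =b=> p3
  p3 = 0 ⊢ stopped
Reachable graph of Q (4 states):
  q0 = a.(0 + 0 + 0\{b} + b.b.0) ⊢ =a=> q1
  q1 = 0 + 0 + 0\{b} + b.b.0 ⊢ =b=> q2
  q2 = b.0 ⊢ =b=> q3
  q3 = 0 ⊢ stopped
Partition-refinement fixed point:
  B0 = {p0}
  B1 = {p1, q1}
  B2 = {p2, q2}
  B3 = {p3, q3}
  B4 = {q0}
p0 ∈ B0, q0 ∈ B4 → different blocks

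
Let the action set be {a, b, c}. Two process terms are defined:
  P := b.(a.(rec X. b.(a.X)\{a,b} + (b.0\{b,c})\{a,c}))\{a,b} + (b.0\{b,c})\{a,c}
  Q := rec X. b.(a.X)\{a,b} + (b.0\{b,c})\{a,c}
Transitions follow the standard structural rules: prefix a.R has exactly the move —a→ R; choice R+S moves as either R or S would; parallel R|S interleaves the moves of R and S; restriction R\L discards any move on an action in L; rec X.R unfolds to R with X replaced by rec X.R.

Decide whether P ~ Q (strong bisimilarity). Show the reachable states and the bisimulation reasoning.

P's transition system — 3 states:
  s0 = b.(a.(rec X. b.(a.X)\{a,b} + (b.0\{b,c})\{a,c}))\{a,b} + (b.0\{b,c})\{a,c} → --b--▸ s1, --b--▸ s2
  s1 = (a.(rec X. b.(a.X)\{a,b} + (b.0\{b,c})\{a,c}))\{a,b} → (no moves)
  s2 = 0\{b,c}\{a,c} → (no moves)
Q's transition system — 3 states:
  t0 = rec X. b.(a.X)\{a,b} + (b.0\{b,c})\{a,c} → --b--▸ t1, --b--▸ t2
  t1 = (a.(rec X. b.(a.X)\{a,b} + (b.0\{b,c})\{a,c}))\{a,b} → (no moves)
  t2 = 0\{b,c}\{a,c} → (no moves)
Bisimilarity quotient blocks:
  B0 = {s0, t0}
  B1 = {s1, s2, t1, t2}
s0 ∈ B0, t0 ∈ B0 → same block

P ~ Q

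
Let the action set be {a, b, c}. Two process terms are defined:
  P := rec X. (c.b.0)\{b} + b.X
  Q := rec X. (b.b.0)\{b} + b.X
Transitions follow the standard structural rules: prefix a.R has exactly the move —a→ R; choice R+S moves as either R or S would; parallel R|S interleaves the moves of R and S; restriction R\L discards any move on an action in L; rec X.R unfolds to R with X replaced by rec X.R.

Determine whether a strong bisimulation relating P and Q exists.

P ≁ Q

LTS(P): 2 reachable states
  p0 = rec X. (c.b.0)\{b} + b.X :: -b-> p0, -c-> p1
  p1 = (b.0)\{b} :: ·
LTS(Q): 1 reachable states
  q0 = rec X. (b.b.0)\{b} + b.X :: -b-> q0
Bisimilarity quotient blocks:
  B0 = {p0}
  B1 = {p1}
  B2 = {q0}
p0 ∈ B0, q0 ∈ B2 → different blocks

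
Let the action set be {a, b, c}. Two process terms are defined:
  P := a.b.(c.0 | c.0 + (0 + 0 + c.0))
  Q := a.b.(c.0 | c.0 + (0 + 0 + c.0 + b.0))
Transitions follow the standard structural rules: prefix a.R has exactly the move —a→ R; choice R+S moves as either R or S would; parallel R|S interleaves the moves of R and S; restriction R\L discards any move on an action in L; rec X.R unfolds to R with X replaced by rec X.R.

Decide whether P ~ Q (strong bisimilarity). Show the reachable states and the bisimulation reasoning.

LTS(P): 7 reachable states
  u0 = a.b.(c.0 | c.0 + (0 + 0 + c.0)) | --a--▸ u1
  u1 = b.(c.0 | c.0 + (0 + 0 + c.0)) | --b--▸ u2
  u2 = c.0 | c.0 + (0 + 0 + c.0) | --c--▸ u3, --c--▸ u4, --c--▸ u5
  u3 = 0 | ·
  u4 = 0 | c.0 | --c--▸ u6
  u5 = c.0 | 0 | --c--▸ u6
  u6 = 0 | 0 | ·
LTS(Q): 7 reachable states
  v0 = a.b.(c.0 | c.0 + (0 + 0 + c.0 + b.0)) | --a--▸ v1
  v1 = b.(c.0 | c.0 + (0 + 0 + c.0 + b.0)) | --b--▸ v2
  v2 = c.0 | c.0 + (0 + 0 + c.0 + b.0) | --b--▸ v3, --c--▸ v3, --c--▸ v4, --c--▸ v5
  v3 = 0 | ·
  v4 = 0 | c.0 | --c--▸ v6
  v5 = c.0 | 0 | --c--▸ v6
  v6 = 0 | 0 | ·
Partition-refinement fixed point:
  B0 = {u0}
  B1 = {u1}
  B2 = {u2}
  B3 = {u4, u5, v4, v5}
  B4 = {u3, u6, v3, v6}
  B5 = {v0}
  B6 = {v1}
  B7 = {v2}
u0 ∈ B0, v0 ∈ B5 → different blocks

not bisimilar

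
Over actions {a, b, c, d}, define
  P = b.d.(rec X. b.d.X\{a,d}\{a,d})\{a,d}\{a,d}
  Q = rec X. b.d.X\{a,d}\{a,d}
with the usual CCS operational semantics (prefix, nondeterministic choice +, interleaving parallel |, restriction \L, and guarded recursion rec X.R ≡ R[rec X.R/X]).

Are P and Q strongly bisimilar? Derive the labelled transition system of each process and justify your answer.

P ~ Q

P's transition system — 4 states:
  m0 = b.d.(rec X. b.d.X\{a,d}\{a,d})\{a,d}\{a,d} → ··b··> m1
  m1 = d.(rec X. b.d.X\{a,d}\{a,d})\{a,d}\{a,d} → ··d··> m2
  m2 = (rec X. b.d.X\{a,d}\{a,d})\{a,d}\{a,d} → ··b··> m3
  m3 = (d.(rec X. b.d.X\{a,d}\{a,d})\{a,d}\{a,d})\{a,d}\{a,d} → ∅
Q's transition system — 4 states:
  n0 = rec X. b.d.X\{a,d}\{a,d} → ··b··> n1
  n1 = d.(rec X. b.d.X\{a,d}\{a,d})\{a,d}\{a,d} → ··d··> n2
  n2 = (rec X. b.d.X\{a,d}\{a,d})\{a,d}\{a,d} → ··b··> n3
  n3 = (d.(rec X. b.d.X\{a,d}\{a,d})\{a,d}\{a,d})\{a,d}\{a,d} → ∅
Coarsest stable partition (strong bisimilarity classes):
  B0 = {m0, n0}
  B1 = {m1, n1}
  B2 = {m2, n2}
  B3 = {m3, n3}
m0 ∈ B0, n0 ∈ B0 → same block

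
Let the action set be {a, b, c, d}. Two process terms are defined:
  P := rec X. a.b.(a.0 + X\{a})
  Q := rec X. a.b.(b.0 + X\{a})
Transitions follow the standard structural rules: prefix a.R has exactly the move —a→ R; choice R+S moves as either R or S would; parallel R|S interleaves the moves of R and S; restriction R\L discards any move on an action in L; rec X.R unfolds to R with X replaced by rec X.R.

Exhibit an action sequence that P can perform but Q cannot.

aba

P's transition system — 4 states:
  m0 = rec X. a.b.(a.0 + X\{a}) has moves =a=> m1
  m1 = b.(a.0 + (rec X. a.b.(a.0 + X\{a}))\{a}) has moves =b=> m2
  m2 = a.0 + (rec X. a.b.(a.0 + X\{a}))\{a} has moves =a=> m3
  m3 = 0 has moves deadlocked
Q's transition system — 4 states:
  n0 = rec X. a.b.(b.0 + X\{a}) has moves =a=> n1
  n1 = b.(b.0 + (rec X. a.b.(b.0 + X\{a}))\{a}) has moves =b=> n2
  n2 = b.0 + (rec X. a.b.(b.0 + X\{a}))\{a} has moves =b=> n3
  n3 = 0 has moves deadlocked
Trace ⟨aba⟩ through P, begin at {m0}:
  [1] a ⇒ {m1}
  [2] b ⇒ {m2}
  [3] a ⇒ {m3}
  ✓ P
Trace ⟨aba⟩ through Q, begin at {n0}:
  [1] a ⇒ {n1}
  [2] b ⇒ {n2}
  [3] a ⇒ ∅ (Q stuck)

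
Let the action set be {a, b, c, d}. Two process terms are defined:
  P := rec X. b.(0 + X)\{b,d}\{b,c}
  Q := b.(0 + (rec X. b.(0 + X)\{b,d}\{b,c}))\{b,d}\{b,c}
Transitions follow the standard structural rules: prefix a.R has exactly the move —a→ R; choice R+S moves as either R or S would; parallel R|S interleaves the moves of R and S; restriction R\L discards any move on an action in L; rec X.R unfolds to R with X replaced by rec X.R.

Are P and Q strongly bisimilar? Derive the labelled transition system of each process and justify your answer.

bisimilar

P's transition system — 2 states:
  p0 = rec X. b.(0 + X)\{b,d}\{b,c} → ··b··> p1
  p1 = (0 + (rec X. b.(0 + X)\{b,d}\{b,c}))\{b,d}\{b,c} → (no moves)
Q's transition system — 2 states:
  q0 = b.(0 + (rec X. b.(0 + X)\{b,d}\{b,c}))\{b,d}\{b,c} → ··b··> q1
  q1 = (0 + (rec X. b.(0 + X)\{b,d}\{b,c}))\{b,d}\{b,c} → (no moves)
Coarsest stable partition (strong bisimilarity classes):
  B0 = {p0, q0}
  B1 = {p1, q1}
p0 ∈ B0, q0 ∈ B0 → same block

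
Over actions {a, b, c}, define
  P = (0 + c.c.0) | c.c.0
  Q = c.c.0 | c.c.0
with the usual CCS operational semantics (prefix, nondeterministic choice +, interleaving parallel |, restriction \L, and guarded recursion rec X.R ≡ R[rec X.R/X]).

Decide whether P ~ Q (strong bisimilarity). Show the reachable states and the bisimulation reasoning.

bisimilar

Reachable graph of P (9 states):
  u0 = (0 + c.c.0) | c.c.0 :: --c--▸ u1, --c--▸ u2
  u1 = (0 + c.c.0) | c.0 :: --c--▸ u3, --c--▸ u4
  u2 = c.0 | c.c.0 :: --c--▸ u4, --c--▸ u5
  u3 = (0 + c.c.0) | 0 :: --c--▸ u6
  u4 = c.0 | c.0 :: --c--▸ u6, --c--▸ u7
  u5 = 0 | c.c.0 :: --c--▸ u7
  u6 = c.0 | 0 :: --c--▸ u8
  u7 = 0 | c.0 :: --c--▸ u8
  u8 = 0 | 0 :: ·
Reachable graph of Q (9 states):
  v0 = c.c.0 | c.c.0 :: --c--▸ v1, --c--▸ v2
  v1 = c.0 | c.c.0 :: --c--▸ v3, --c--▸ v4
  v2 = c.c.0 | c.0 :: --c--▸ v4, --c--▸ v5
  v3 = 0 | c.c.0 :: --c--▸ v6
  v4 = c.0 | c.0 :: --c--▸ v6, --c--▸ v7
  v5 = c.c.0 | 0 :: --c--▸ v7
  v6 = 0 | c.0 :: --c--▸ v8
  v7 = c.0 | 0 :: --c--▸ v8
  v8 = 0 | 0 :: ·
Coarsest stable partition (strong bisimilarity classes):
  B0 = {u0, v0}
  B1 = {u1, u2, v1, v2}
  B2 = {u3, u4, u5, v3, v4, v5}
  B3 = {u6, u7, v6, v7}
  B4 = {u8, v8}
u0 ∈ B0, v0 ∈ B0 → same block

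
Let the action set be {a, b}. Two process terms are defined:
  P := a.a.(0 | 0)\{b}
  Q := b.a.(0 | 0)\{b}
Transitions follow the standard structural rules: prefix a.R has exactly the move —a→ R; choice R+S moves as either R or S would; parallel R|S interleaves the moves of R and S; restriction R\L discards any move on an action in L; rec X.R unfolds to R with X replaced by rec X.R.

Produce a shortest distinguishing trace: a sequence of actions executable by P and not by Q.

a

P's transition system — 3 states:
  p0 = a.a.(0 | 0)\{b} → ··a··> p1
  p1 = a.(0 | 0)\{b} → ··a··> p2
  p2 = (0 | 0)\{b} → stopped
Q's transition system — 3 states:
  q0 = b.a.(0 | 0)\{b} → ··b··> q1
  q1 = a.(0 | 0)\{b} → ··a··> q2
  q2 = (0 | 0)\{b} → stopped
Run σ = ⟨a⟩ on P: start {p0}
  step 1 (a): {p1}
  — P admits the full trace.
Run σ = ⟨a⟩ on Q: start {q0}
  step 1 (a): ∅ (Q stuck)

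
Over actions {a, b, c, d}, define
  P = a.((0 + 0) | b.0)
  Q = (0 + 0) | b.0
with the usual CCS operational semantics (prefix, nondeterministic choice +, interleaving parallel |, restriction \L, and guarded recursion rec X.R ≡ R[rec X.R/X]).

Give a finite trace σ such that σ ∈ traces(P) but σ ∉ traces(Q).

a

LTS(P): 3 reachable states
  m0 = a.((0 + 0) | b.0) | =a=> m1
  m1 = (0 + 0) | b.0 | =b=> m2
  m2 = (0 + 0) | 0 | (no moves)
LTS(Q): 2 reachable states
  n0 = (0 + 0) | b.0 | =b=> n1
  n1 = (0 + 0) | 0 | (no moves)
Run σ = ⟨a⟩ on P: start {m0}
  [1] a ⇒ {m1}
  ✓ P
Run σ = ⟨a⟩ on Q: start {n0}
  [1] a ⇒ ∅ (Q stuck)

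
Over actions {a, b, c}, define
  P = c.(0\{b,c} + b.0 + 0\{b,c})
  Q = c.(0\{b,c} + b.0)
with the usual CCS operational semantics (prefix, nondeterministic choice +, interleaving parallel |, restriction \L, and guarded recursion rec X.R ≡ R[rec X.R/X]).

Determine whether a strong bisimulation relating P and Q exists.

LTS(P): 3 reachable states
  u0 = c.(0\{b,c} + b.0 + 0\{b,c}) :: —c→ u1
  u1 = 0\{b,c} + b.0 + 0\{b,c} :: —b→ u2
  u2 = 0 :: (no moves)
LTS(Q): 3 reachable states
  v0 = c.(0\{b,c} + b.0) :: —c→ v1
  v1 = 0\{b,c} + b.0 :: —b→ v2
  v2 = 0 :: (no moves)
Partition-refinement fixed point:
  B0 = {u0, v0}
  B1 = {u1, v1}
  B2 = {u2, v2}
u0 ∈ B0, v0 ∈ B0 → same block

P ~ Q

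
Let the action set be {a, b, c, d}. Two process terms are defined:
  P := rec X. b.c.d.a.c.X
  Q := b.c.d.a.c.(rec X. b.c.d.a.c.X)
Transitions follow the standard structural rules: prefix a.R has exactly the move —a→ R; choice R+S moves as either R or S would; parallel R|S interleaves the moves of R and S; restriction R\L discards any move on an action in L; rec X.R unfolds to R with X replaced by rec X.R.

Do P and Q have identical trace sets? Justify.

P's transition system — 5 states:
  p0 = rec X. b.c.d.a.c.X :: =b=> p1
  p1 = c.d.a.c.(rec X. b.c.d.a.c.X) :: =c=> p2
  p2 = d.a.c.(rec X. b.c.d.a.c.X) :: =d=> p3
  p3 = a.c.(rec X. b.c.d.a.c.X) :: =a=> p4
  p4 = c.(rec X. b.c.d.a.c.X) :: =c=> p0
Q's transition system — 6 states:
  q0 = b.c.d.a.c.(rec X. b.c.d.a.c.X) :: =b=> q1
  q1 = c.d.a.c.(rec X. b.c.d.a.c.X) :: =c=> q2
  q2 = d.a.c.(rec X. b.c.d.a.c.X) :: =d=> q3
  q3 = a.c.(rec X. b.c.d.a.c.X) :: =a=> q4
  q4 = c.(rec X. b.c.d.a.c.X) :: =c=> q5
  q5 = rec X. b.c.d.a.c.X :: =b=> q1
Bisimilarity quotient blocks:
  B0 = {p0, q0, q5}
  B1 = {p1, q1}
  B2 = {p2, q2}
  B3 = {p3, q3}
  B4 = {p4, q4}
p0 ∈ B0, q0 ∈ B0 → same block
Bisimilar ⇒ trace-equivalent.

trace-equivalent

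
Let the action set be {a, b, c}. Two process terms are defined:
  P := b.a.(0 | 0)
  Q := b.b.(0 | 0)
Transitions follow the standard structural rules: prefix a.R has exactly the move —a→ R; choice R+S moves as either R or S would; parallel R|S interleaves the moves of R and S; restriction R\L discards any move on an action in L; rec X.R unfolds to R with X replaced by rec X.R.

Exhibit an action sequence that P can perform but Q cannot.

ba

P's transition system — 3 states:
  p0 = b.a.(0 | 0) ⊢ --b--▸ p1
  p1 = a.(0 | 0) ⊢ --a--▸ p2
  p2 = 0 | 0 ⊢ stopped
Q's transition system — 3 states:
  q0 = b.b.(0 | 0) ⊢ --b--▸ q1
  q1 = b.(0 | 0) ⊢ --b--▸ q2
  q2 = 0 | 0 ⊢ stopped
Executing ba from P (initial set {p0}):
  [1] b ⇒ {p1}
  [2] a ⇒ {p2}
  ✓ P
Executing ba from Q (initial set {q0}):
  [1] b ⇒ {q1}
  [2] a ⇒ no successor for Q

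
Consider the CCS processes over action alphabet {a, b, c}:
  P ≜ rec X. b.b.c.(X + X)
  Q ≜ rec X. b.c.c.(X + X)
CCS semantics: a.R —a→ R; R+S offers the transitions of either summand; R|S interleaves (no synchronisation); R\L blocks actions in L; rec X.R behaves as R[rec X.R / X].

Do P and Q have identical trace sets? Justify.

LTS(P): 4 reachable states
  u0 = rec X. b.b.c.(X + X) ⊢ ··b··> u1
  u1 = b.c.((rec X. b.b.c.(X + X)) + (rec X. b.b.c.(X + X))) ⊢ ··b··> u2
  u2 = c.((rec X. b.b.c.(X + X)) + (rec X. b.b.c.(X + X))) ⊢ ··c··> u3
  u3 = (rec X. b.b.c.(X + X)) + (rec X. b.b.c.(X + X)) ⊢ ··b··> u1
LTS(Q): 4 reachable states
  v0 = rec X. b.c.c.(X + X) ⊢ ··b··> v1
  v1 = c.c.((rec X. b.c.c.(X + X)) + (rec X. b.c.c.(X + X))) ⊢ ··c··> v2
  v2 = c.((rec X. b.c.c.(X + X)) + (rec X. b.c.c.(X + X))) ⊢ ··c··> v3
  v3 = (rec X. b.c.c.(X + X)) + (rec X. b.c.c.(X + X)) ⊢ ··b··> v1
Executing bb from P (initial set {u0}):
  step 1 (b): {u1}
  step 2 (b): {u2}
  P completes σ.
Executing bb from Q (initial set {v0}):
  step 1 (b): {v1}
  step 2 (b): ∅  — Q cannot continue

NO — witness ⟨bb⟩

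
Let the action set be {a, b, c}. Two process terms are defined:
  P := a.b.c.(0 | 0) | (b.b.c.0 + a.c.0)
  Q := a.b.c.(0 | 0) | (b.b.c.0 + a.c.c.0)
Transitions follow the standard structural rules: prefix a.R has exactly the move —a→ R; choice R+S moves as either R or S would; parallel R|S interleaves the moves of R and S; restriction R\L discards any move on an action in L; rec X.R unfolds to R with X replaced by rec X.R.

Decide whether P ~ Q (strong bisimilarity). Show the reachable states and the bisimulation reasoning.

NO

Reachable graph of P (16 states):
  p0 = a.b.c.(0 | 0) | (b.b.c.0 + a.c.0) → =a=> p1, =a=> p2, =b=> p3
  p1 = a.b.c.(0 | 0) | c.0 → =a=> p4, =c=> p5
  p2 = b.c.(0 | 0) | (b.b.c.0 + a.c.0) → =a=> p4, =b=> p6, =b=> p7
  p3 = a.b.c.(0 | 0) | b.c.0 → =a=> p6, =b=> p1
  p4 = b.c.(0 | 0) | c.0 → =b=> p8, =c=> p9
  p5 = a.b.c.(0 | 0) | 0 → =a=> p9
  p6 = b.c.(0 | 0) | b.c.0 → =b=> p10, =b=> p4
  p7 = c.(0 | 0) | (b.b.c.0 + a.c.0) → =a=> p8, =b=> p10, =c=> p11
  p8 = c.(0 | 0) | c.0 → =c=> p12, =c=> p13
  p9 = b.c.(0 | 0) | 0 → =b=> p13
  p10 = c.(0 | 0) | b.c.0 → =b=> p8, =c=> p14
  p11 = 0 | 0 | (b.b.c.0 + a.c.0) → =a=> p12, =b=> p14
  p12 = 0 | 0 | c.0 → =c=> p15
  p13 = c.(0 | 0) | 0 → =c=> p15
  p14 = 0 | 0 | b.c.0 → =b=> p12
  p15 = 0 | 0 | 0 → ·
Reachable graph of Q (20 states):
  q0 = a.b.c.(0 | 0) | (b.b.c.0 + a.c.c.0) → =a=> q1, =a=> q2, =b=> q3
  q1 = a.b.c.(0 | 0) | c.c.0 → =a=> q4, =c=> q5
  q2 = b.c.(0 | 0) | (b.b.c.0 + a.c.c.0) → =a=> q4, =b=> q6, =b=> q7
  q3 = a.b.c.(0 | 0) | b.c.0 → =a=> q6, =b=> q5
  q4 = b.c.(0 | 0) | c.c.0 → =b=> q8, =c=> q9
  q5 = a.b.c.(0 | 0) | c.0 → =a=> q9, =c=> q10
  q6 = b.c.(0 | 0) | b.c.0 → =b=> q11, =b=> q9
  q7 = c.(0 | 0) | (b.b.c.0 + a.c.c.0) → =a=> q8, =b=> q11, =c=> q12
  q8 = c.(0 | 0) | c.c.0 → =c=> q13, =c=> q14
  q9 = b.c.(0 | 0) | c.0 → =b=> q14, =c=> q15
  q10 = a.b.c.(0 | 0) | 0 → =a=> q15
  q11 = c.(0 | 0) | b.c.0 → =b=> q14, =c=> q16
  q12 = 0 | 0 | (b.b.c.0 + a.c.c.0) → =a=> q13, =b=> q16
  q13 = 0 | 0 | c.c.0 → =c=> q17
  q14 = c.(0 | 0) | c.0 → =c=> q17, =c=> q18
  q15 = b.c.(0 | 0) | 0 → =b=> q18
  q16 = 0 | 0 | b.c.0 → =b=> q17
  q17 = 0 | 0 | c.0 → =c=> q19
  q18 = c.(0 | 0) | 0 → =c=> q19
  q19 = 0 | 0 | 0 → ·
Partition-refinement fixed point:
  B0 = {p0}
  B1 = {p1, q5}
  B2 = {p10, p4, q11, q9}
  B3 = {p14, p9, q15, q16}
  B4 = {p12, p13, q17, q18}
  B5 = {p15, q19}
  B6 = {p8, q13, q14}
  B7 = {p5, q10}
  B8 = {p3, q3}
  B9 = {p6, q6}
  B10 = {p2}
  B11 = {p7}
  B12 = {p11}
  B13 = {q0}
  B14 = {q2}
  B15 = {q7}
  B16 = {q8}
  B17 = {q12}
  B18 = {q4}
  B19 = {q1}
p0 ∈ B0, q0 ∈ B13 → different blocks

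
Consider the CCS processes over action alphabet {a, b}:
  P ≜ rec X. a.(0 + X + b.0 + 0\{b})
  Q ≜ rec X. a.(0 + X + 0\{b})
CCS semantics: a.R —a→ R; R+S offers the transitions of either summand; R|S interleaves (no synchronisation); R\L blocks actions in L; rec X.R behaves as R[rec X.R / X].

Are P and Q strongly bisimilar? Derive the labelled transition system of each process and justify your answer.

P ≁ Q

LTS(P): 3 reachable states
  m0 = rec X. a.(0 + X + b.0 + 0\{b}) has moves -a-> m1
  m1 = 0 + (rec X. a.(0 + X + b.0 + 0\{b})) + b.0 + 0\{b} has moves -a-> m1, -b-> m2
  m2 = 0 has moves ∅
LTS(Q): 2 reachable states
  n0 = rec X. a.(0 + X + 0\{b}) has moves -a-> n1
  n1 = 0 + (rec X. a.(0 + X + 0\{b})) + 0\{b} has moves -a-> n1
Partition-refinement fixed point:
  B0 = {m0}
  B1 = {m1}
  B2 = {m2}
  B3 = {n0, n1}
m0 ∈ B0, n0 ∈ B3 → different blocks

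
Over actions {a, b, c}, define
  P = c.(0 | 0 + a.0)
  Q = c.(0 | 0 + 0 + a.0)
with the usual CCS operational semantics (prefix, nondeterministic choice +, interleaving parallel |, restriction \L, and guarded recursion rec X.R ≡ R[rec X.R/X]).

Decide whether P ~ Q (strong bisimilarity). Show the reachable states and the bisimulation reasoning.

P's transition system — 3 states:
  s0 = c.(0 | 0 + a.0) | -c-> s1
  s1 = 0 | 0 + a.0 | -a-> s2
  s2 = 0 | stopped
Q's transition system — 3 states:
  t0 = c.(0 | 0 + 0 + a.0) | -c-> t1
  t1 = 0 | 0 + 0 + a.0 | -a-> t2
  t2 = 0 | stopped
Coarsest stable partition (strong bisimilarity classes):
  B0 = {s0, t0}
  B1 = {s1, t1}
  B2 = {s2, t2}
s0 ∈ B0, t0 ∈ B0 → same block

P ~ Q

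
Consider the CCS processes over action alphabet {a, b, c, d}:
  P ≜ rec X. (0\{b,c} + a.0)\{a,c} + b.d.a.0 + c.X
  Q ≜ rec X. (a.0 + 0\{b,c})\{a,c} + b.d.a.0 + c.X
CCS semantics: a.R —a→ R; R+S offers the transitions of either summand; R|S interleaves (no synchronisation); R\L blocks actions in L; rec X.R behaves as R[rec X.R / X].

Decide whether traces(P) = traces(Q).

P's transition system — 4 states:
  p0 = rec X. (0\{b,c} + a.0)\{a,c} + b.d.a.0 + c.X :: =b=> p1, =c=> p0
  p1 = d.a.0 :: =d=> p2
  p2 = a.0 :: =a=> p3
  p3 = 0 :: ∅
Q's transition system — 4 states:
  q0 = rec X. (a.0 + 0\{b,c})\{a,c} + b.d.a.0 + c.X :: =b=> q1, =c=> q0
  q1 = d.a.0 :: =d=> q2
  q2 = a.0 :: =a=> q3
  q3 = 0 :: ∅
Partition-refinement fixed point:
  B0 = {p0, q0}
  B1 = {p1, q1}
  B2 = {p2, q2}
  B3 = {p3, q3}
p0 ∈ B0, q0 ∈ B0 → same block
Bisimilar ⇒ trace-equivalent.

traces(P) = traces(Q)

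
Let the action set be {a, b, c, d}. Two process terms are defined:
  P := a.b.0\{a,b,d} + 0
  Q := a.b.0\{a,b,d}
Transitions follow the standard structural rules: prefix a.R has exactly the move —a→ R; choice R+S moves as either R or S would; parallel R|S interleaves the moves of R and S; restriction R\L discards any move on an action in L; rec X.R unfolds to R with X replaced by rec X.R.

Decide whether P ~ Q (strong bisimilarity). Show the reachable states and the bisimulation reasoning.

Reachable graph of P (3 states):
  p0 = a.b.0\{a,b,d} + 0 → ··a··> p1
  p1 = b.0\{a,b,d} → ··b··> p2
  p2 = 0\{a,b,d} → ∅
Reachable graph of Q (3 states):
  q0 = a.b.0\{a,b,d} → ··a··> q1
  q1 = b.0\{a,b,d} → ··b··> q2
  q2 = 0\{a,b,d} → ∅
Bisimilarity quotient blocks:
  B0 = {p0, q0}
  B1 = {p1, q1}
  B2 = {p2, q2}
p0 ∈ B0, q0 ∈ B0 → same block

bisimilar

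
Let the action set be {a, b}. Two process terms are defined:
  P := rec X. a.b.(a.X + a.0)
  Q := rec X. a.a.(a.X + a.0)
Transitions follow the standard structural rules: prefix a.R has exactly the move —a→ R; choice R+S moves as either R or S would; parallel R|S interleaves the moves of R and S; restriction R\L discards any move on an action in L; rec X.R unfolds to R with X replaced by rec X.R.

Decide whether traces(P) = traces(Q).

Reachable graph of P (4 states):
  p0 = rec X. a.b.(a.X + a.0) ⊢ =a=> p1
  p1 = b.(a.(rec X. a.b.(a.X + a.0)) + a.0) ⊢ =b=> p2
  p2 = a.(rec X. a.b.(a.X + a.0)) + a.0 ⊢ =a=> p0, =a=> p3
  p3 = 0 ⊢ stopped
Reachable graph of Q (4 states):
  q0 = rec X. a.a.(a.X + a.0) ⊢ =a=> q1
  q1 = a.(a.(rec X. a.a.(a.X + a.0)) + a.0) ⊢ =a=> q2
  q2 = a.(rec X. a.a.(a.X + a.0)) + a.0 ⊢ =a=> q0, =a=> q3
  q3 = 0 ⊢ stopped
Run σ = ⟨ab⟩ on P: start {p0}
  step 1 (a): {p1}
  step 2 (b): {p2}
  P completes σ.
Run σ = ⟨ab⟩ on Q: start {q0}
  step 1 (a): {q1}
  step 2 (b): ∅ (Q stuck)

trace-distinct — witness ⟨ab⟩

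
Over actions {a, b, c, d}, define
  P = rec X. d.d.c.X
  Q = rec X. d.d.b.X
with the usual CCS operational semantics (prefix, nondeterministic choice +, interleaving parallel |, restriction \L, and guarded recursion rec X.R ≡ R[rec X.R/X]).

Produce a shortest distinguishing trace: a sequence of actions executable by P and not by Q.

ddc

Reachable graph of P (3 states):
  u0 = rec X. d.d.c.X :: —d→ u1
  u1 = d.c.(rec X. d.d.c.X) :: —d→ u2
  u2 = c.(rec X. d.d.c.X) :: —c→ u0
Reachable graph of Q (3 states):
  v0 = rec X. d.d.b.X :: —d→ v1
  v1 = d.b.(rec X. d.d.b.X) :: —d→ v2
  v2 = b.(rec X. d.d.b.X) :: —b→ v0
Trace ⟨ddc⟩ through P, begin at {u0}:
  step 1 (d): {u1}
  step 2 (d): {u2}
  step 3 (c): {u0}
  P completes σ.
Trace ⟨ddc⟩ through Q, begin at {v0}:
  step 1 (d): {v1}
  step 2 (d): {v2}
  step 3 (c): ∅  — Q cannot continue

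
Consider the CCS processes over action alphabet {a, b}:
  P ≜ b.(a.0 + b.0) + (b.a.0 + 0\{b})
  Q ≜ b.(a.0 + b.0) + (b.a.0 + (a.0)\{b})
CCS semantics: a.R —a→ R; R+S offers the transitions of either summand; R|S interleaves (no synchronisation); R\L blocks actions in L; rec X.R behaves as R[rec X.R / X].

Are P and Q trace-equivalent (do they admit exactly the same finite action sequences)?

P's transition system — 4 states:
  s0 = b.(a.0 + b.0) + (b.a.0 + 0\{b}) | -b-> s1, -b-> s2
  s1 = a.0 | -a-> s3
  s2 = a.0 + b.0 | -a-> s3, -b-> s3
  s3 = 0 | (no moves)
Q's transition system — 5 states:
  t0 = b.(a.0 + b.0) + (b.a.0 + (a.0)\{b}) | -a-> t1, -b-> t2, -b-> t3
  t1 = 0\{b} | (no moves)
  t2 = a.0 | -a-> t4
  t3 = a.0 + b.0 | -a-> t4, -b-> t4
  t4 = 0 | (no moves)
Trace ⟨a⟩ through Q, begin at {t0}:
  after a @ step 1: {t1}
  Q completes σ.
Trace ⟨a⟩ through P, begin at {s0}:
  after a @ step 1: ∅ (P stuck)

trace-distinct — witness ⟨a⟩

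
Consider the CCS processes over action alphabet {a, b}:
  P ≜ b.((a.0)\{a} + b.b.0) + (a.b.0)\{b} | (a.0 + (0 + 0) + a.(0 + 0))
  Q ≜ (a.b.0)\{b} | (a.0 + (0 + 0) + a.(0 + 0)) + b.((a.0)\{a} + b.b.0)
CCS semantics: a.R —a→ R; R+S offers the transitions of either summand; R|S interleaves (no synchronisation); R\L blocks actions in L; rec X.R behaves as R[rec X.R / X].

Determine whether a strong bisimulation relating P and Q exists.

P's transition system — 9 states:
  p0 = b.((a.0)\{a} + b.b.0) + (a.b.0)\{b} | (a.0 + (0 + 0) + a.(0 + 0)) | ··a··> p1, ··a··> p2, ··a··> p3, ··b··> p4
  p1 = (a.b.0)\{b} | (0 + 0) | ··a··> p5
  p2 = (a.b.0)\{b} | 0 | ··a··> p6
  p3 = (b.0)\{b} | (a.0 + (0 + 0) + a.(0 + 0)) | ··a··> p5, ··a··> p6
  p4 = (a.0)\{a} + b.b.0 | ··b··> p7
  p5 = (b.0)\{b} | (0 + 0) | ∅
  p6 = (b.0)\{b} | 0 | ∅
  p7 = b.0 | ··b··> p8
  p8 = 0 | ∅
Q's transition system — 9 states:
  q0 = (a.b.0)\{b} | (a.0 + (0 + 0) + a.(0 + 0)) + b.((a.0)\{a} + b.b.0) | ··a··> q1, ··a··> q2, ··a··> q3, ··b··> q4
  q1 = (a.b.0)\{b} | (0 + 0) | ··a··> q5
  q2 = (a.b.0)\{b} | 0 | ··a··> q6
  q3 = (b.0)\{b} | (a.0 + (0 + 0) + a.(0 + 0)) | ··a··> q5, ··a··> q6
  q4 = (a.0)\{a} + b.b.0 | ··b··> q7
  q5 = (b.0)\{b} | (0 + 0) | ∅
  q6 = (b.0)\{b} | 0 | ∅
  q7 = b.0 | ··b··> q8
  q8 = 0 | ∅
Partition-refinement fixed point:
  B0 = {p0, q0}
  B1 = {p1, p2, p3, q1, q2, q3}
  B2 = {p5, p6, p8, q5, q6, q8}
  B3 = {p4, q4}
  B4 = {p7, q7}
p0 ∈ B0, q0 ∈ B0 → same block

bisimilar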